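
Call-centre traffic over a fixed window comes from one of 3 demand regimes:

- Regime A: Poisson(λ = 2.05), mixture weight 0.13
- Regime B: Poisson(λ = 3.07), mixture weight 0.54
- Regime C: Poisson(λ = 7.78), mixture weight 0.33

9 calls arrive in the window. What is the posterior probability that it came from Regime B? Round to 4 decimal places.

The responsibility of component k is π_k f_k(x) divided by Σ_j π_j f_j(x).
Poisson probabilities:
  p_A = 0.000226839
  p_B = 0.00309883
  p_C = 0.120294
Multiply by the mixture weights:
  π_A·p_A = 0.13 × 0.000226839 = 2.94891e-05
  π_B·p_B = 0.54 × 0.00309883 = 0.00167337
  π_C·p_C = 0.33 × 0.120294 = 0.0396969
Sum: 2.94891e-05 + 0.00167337 + 0.0396969 = 0.0413997
P(Regime B | 9 calls) = 0.00167337 / 0.0413997 ≈ 0.0404

0.0404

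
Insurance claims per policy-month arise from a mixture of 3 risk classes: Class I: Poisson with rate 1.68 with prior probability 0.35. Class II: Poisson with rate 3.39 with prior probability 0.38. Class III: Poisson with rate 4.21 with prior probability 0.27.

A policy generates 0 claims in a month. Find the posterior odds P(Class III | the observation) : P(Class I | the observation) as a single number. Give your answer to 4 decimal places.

0.0615

The posterior odds equal the prior odds times the likelihood ratio: (P(Z=i)/P(Z=j))·(f_i(x)/f_j(x)).
Component likelihoods at x = 0 claims:
  p_I = e^(−1.68)·1.68^0/0! = 0.186374
  p_II = e^(−3.39)·3.39^0/0! = 0.0337087
  p_III = e^(−4.21)·4.21^0/0! = 0.0148464
0.00400852 / 0.0652309 ≈ 0.0615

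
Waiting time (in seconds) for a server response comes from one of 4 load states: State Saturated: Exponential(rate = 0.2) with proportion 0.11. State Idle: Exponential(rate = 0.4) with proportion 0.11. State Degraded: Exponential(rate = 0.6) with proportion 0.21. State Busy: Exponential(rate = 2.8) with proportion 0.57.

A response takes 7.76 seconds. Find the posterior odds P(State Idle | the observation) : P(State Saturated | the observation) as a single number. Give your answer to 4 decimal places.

0.4236

Since P(k|x) ∝ w_k f_k(x), the posterior odds are w_i f_i(x) / (w_j f_j(x)).
Component likelihoods at x = 7.76 seconds:
  L_Saturated = 0.2·e^(−0.2·7.76) = 0.2·e^(−1.5520) = 0.0423648
  L_Idle = 0.4·e^(−0.4·7.76) = 0.4·e^(−3.1040) = 0.0179477
  L_Degraded = 0.6·e^(−0.6·7.76) = 0.6·e^(−4.6560) = 0.00570264
  L_Busy = 2.8·e^(−2.8·7.76) = 2.8·e^(−21.7280) = 1.0252e-09
0.00197425 / 0.00466013 ≈ 0.4236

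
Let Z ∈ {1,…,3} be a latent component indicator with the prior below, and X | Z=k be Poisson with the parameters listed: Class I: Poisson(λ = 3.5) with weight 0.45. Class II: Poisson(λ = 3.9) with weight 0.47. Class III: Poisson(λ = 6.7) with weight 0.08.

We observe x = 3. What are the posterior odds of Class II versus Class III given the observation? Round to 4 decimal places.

The posterior odds equal the prior odds times the likelihood ratio: (w_i/w_j)·(f_i(x)/f_j(x)).
Component likelihoods at x = 3:
  L_I = 0.215785
  L_II = 0.200122
  L_III = 0.0617021
Posterior odds = (w_II·L_II) / (w_III·L_III) = (0.47·0.200122) / (0.08·0.0617021) = 0.0940572 / 0.00493617 ≈ 19.0547

19.0547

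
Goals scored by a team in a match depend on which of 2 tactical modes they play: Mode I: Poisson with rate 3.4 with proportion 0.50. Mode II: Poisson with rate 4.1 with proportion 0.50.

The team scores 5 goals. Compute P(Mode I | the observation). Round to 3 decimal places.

By Bayes' theorem, P(k | x) = w_k f_k(x) / Σ_j w_j f_j(x).
Evaluate each component's likelihood at the observed value:
  L_I = e^(−3.4)·3.4^5/5! = 0.126361
  L_II = e^(−4.1)·4.1^5/5! = 0.160004
Unnormalised posteriors:
  w_I·L_I = 0.50 × 0.126361 = 0.0631804
  w_II·L_II = 0.50 × 0.160004 = 0.080002
Normaliser: 0.0631804 + 0.080002 = 0.143182
Responsibility of Mode I: 0.0631804 / 0.143182 ≈ 0.441

0.441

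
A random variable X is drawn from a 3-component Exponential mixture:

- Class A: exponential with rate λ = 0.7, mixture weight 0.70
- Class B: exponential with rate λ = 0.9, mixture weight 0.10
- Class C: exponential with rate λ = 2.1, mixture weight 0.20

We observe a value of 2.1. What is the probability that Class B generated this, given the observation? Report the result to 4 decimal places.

The responsibility of component k is w_k f_k(x) divided by Σ_j w_j f_j(x).
Evaluate each component's likelihood at the observed value:
  p_A = 0.160948
  p_B = 0.135965
  p_C = 0.0255259
Unnormalised posteriors:
  w_A·p_A = 0.70 × 0.160948 = 0.112663
  w_B·p_B = 0.10 × 0.135965 = 0.0135965
  w_C·p_C = 0.20 × 0.0255259 = 0.00510517
Evidence: 0.112663 + 0.0135965 + 0.00510517 = 0.131365
So the posterior for Class B is 0.0135965 / 0.131365 ≈ 0.1035.

0.1035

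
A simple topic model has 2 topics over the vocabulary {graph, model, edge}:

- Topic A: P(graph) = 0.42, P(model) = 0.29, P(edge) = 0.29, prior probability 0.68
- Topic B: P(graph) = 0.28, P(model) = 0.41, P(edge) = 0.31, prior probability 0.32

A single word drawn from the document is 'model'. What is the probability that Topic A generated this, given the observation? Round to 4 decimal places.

0.6005

Posterior ∝ prior × likelihood, so P(k | x) ∝ w_k f_k(x); normalise over all components.
Component likelihoods at x = 'model':
  p_A = P(model | comp) = 0.29
  p_B = P(model | comp) = 0.41
Weight by the priors:
  w_A·p_A = 0.68 × 0.29 = 0.1972
  w_B·p_B = 0.32 × 0.41 = 0.1312
Evidence: 0.1972 + 0.1312 = 0.3284
P(Topic A | 'model') ≈ 0.6005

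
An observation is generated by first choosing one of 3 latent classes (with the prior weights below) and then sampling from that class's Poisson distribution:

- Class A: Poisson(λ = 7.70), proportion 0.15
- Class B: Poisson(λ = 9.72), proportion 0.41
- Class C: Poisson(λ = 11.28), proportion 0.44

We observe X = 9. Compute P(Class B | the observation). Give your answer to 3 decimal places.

Posterior ∝ prior × likelihood, so P(k | x) ∝ P(Z=k) f_k(x); normalise over all components.
Evaluate each component's likelihood at the observed value:
  L_A = 0.118737
  L_B = 0.128201
  L_C = 0.102844
Prior × likelihood for each component:
  P(Z=A)·L_A = 0.15 × 0.118737 = 0.0178105
  P(Z=B)·L_B = 0.41 × 0.128201 = 0.0525624
  P(Z=C)·L_C = 0.44 × 0.102844 = 0.0452512
Sum: 0.0178105 + 0.0525624 + 0.0452512 = 0.115624
So the posterior for Class B is 0.0525624 / 0.115624 ≈ 0.455.

0.455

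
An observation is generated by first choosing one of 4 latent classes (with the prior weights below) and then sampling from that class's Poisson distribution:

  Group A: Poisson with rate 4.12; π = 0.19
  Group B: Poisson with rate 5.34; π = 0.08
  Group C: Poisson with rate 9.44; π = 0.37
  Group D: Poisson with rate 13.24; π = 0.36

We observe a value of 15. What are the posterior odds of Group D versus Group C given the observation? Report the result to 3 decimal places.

Since P(k|x) ∝ π_k f_k(x), the posterior odds are π_i f_i(x) / (π_j f_j(x)).
Component likelihoods at x = 15:
  L_A = e^(−4.12)·4.12^15/15! = 2.07809e-05
  L_B = e^(−5.34)·5.34^15/15! = 0.000300253
  L_C = e^(−9.44)·9.44^15/15! = 0.0256059
  L_D = e^(−13.24)·13.24^15/15! = 0.0915717
Posterior odds = (π_D·L_D) / (π_C·L_C) = (0.36·0.0915717) / (0.37·0.0256059) = 0.0329658 / 0.00947419 ≈ 3.480

3.480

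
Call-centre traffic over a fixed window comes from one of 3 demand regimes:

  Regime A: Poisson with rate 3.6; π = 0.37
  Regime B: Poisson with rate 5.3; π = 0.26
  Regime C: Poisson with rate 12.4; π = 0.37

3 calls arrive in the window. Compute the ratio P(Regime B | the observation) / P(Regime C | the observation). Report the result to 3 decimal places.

66.501

Only the two components matter; the odds are (w_i f_i(x)) / (w_j f_j(x)).
Poisson probabilities:
  f_A = e^(−3.6)·3.6^3/3! = 0.212469
  f_B = e^(−5.3)·5.3^3/3! = 0.123856
  f_C = e^(−12.4)·12.4^3/3! = 0.00130877
Odds = (0.26/0.37) × (0.123856/0.00130877) = 0.702703 × 94.6353 ≈ 66.501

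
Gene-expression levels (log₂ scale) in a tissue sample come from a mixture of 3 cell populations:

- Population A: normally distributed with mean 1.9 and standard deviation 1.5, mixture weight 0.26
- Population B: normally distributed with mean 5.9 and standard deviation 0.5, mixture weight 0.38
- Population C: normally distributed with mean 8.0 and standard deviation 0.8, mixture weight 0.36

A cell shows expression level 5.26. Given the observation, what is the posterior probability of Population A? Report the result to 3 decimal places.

0.040

By Bayes' theorem, P(k | x) = π_k f_k(x) / Σ_j π_j f_j(x).
Normal densities:
  p_A = 0.0216402
  p_B = 0.351695
  p_C = 0.00141432
Unnormalised posteriors:
  π_A·p_A = 0.26 × 0.0216402 = 0.00562645
  π_B·p_B = 0.38 × 0.351695 = 0.133644
  π_C·p_C = 0.36 × 0.00141432 = 0.000509155
Sum: 0.00562645 + 0.133644 + 0.000509155 = 0.13978
Responsibility of Population A: 0.00562645 / 0.13978 ≈ 0.040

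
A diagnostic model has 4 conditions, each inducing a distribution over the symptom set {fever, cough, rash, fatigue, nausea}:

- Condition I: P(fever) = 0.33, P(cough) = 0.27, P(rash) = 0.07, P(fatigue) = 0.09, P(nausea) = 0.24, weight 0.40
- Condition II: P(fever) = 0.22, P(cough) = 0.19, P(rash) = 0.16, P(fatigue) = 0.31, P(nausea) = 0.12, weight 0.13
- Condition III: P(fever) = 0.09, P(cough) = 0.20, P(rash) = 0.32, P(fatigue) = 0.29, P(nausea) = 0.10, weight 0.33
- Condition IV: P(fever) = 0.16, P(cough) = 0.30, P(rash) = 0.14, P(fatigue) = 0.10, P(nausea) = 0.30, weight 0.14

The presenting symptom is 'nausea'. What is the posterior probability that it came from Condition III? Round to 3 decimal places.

Posterior ∝ prior × likelihood, so P(k | x) ∝ π_k f_k(x); normalise over all components.
Evaluate each component's likelihood at the observed value:
  p_I = P(nausea | comp) = 0.24
  p_II = P(nausea | comp) = 0.12
  p_III = P(nausea | comp) = 0.10
  p_IV = P(nausea | comp) = 0.30
Prior × likelihood for each component:
  π_I·p_I = 0.40 × 0.24 = 0.096
  π_II·p_II = 0.13 × 0.12 = 0.0156
  π_III·p_III = 0.33 × 0.1 = 0.033
  π_IV·p_IV = 0.14 × 0.3 = 0.042
Denominator: 0.096 + 0.0156 + 0.033 + 0.042 = 0.1866
P(Condition III | 'nausea') ≈ 0.177

0.177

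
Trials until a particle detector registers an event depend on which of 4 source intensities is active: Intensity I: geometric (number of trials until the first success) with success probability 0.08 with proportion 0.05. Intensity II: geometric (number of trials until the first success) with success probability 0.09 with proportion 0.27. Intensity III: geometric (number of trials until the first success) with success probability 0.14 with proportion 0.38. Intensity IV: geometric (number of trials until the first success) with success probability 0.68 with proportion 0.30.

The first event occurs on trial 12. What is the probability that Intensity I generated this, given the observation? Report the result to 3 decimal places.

The responsibility of component k is π_k f_k(x) divided by Σ_j π_j f_j(x).
Component likelihoods at x = 12:
  p_I = 0.08·(1−0.08)^11 = 0.08·0.399637 = 0.031971
  p_II = 0.09·(1−0.09)^11 = 0.09·0.354369 = 0.0318932
  p_III = 0.14·(1−0.14)^11 = 0.14·0.190319 = 0.0266447
  p_IV = 0.68·(1−0.68)^11 = 0.68·3.60288e-06 = 2.44996e-06
Weight by the priors:
  π_I·p_I = 0.05 × 0.031971 = 0.00159855
  π_II·p_II = 0.27 × 0.0318932 = 0.00861116
  π_III·p_III = 0.38 × 0.0266447 = 0.010125
  π_IV·p_IV = 0.30 × 2.44996e-06 = 7.34987e-07
Normaliser: 0.00159855 + 0.00861116 + 0.010125 + 7.34987e-07 = 0.0203354
P(Intensity I | data) = 0.00159855 / 0.0203354 ≈ 0.079

0.079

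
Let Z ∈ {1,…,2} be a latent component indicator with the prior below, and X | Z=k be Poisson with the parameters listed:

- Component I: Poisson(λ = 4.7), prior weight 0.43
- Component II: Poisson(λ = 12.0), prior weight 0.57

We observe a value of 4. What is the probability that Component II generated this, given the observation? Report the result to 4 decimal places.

0.0367

Posterior ∝ prior × likelihood, so P(k | x) ∝ π_k f_k(x); normalise over all components.
Evaluate each component's likelihood at the observed value:
  f_I = e^(−4.7)·4.7^4/4! = 0.184925
  f_II = e^(−12.0)·12.0^4/4! = 0.0053086
Weight by the priors:
  π_I·f_I = 0.43 × 0.184925 = 0.0795178
  π_II·f_II = 0.57 × 0.0053086 = 0.0030259
Evidence: 0.0795178 + 0.0030259 = 0.0825437
P(Component II | 4) = 0.0030259 / 0.0825437 ≈ 0.0367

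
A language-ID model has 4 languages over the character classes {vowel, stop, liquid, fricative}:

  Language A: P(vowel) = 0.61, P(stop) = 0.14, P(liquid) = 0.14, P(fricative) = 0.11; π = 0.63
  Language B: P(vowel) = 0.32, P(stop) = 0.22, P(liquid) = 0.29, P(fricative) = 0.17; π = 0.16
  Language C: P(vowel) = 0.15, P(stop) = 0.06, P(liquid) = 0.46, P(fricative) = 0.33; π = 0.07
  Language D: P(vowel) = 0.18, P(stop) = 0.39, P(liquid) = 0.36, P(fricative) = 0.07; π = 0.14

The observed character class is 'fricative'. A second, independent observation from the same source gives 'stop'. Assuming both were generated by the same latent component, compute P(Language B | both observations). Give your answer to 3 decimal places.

0.286

The responsibility of component k is π_k f_k(x) divided by Σ_j π_j f_j(x).
Since both observations come from the same component, the likelihood for component k is f_k(x₁)·f_k(x₂).
  p_A = [P(fricative | comp) = 0.11] × [0.14] = 0.0154
  p_B = [P(fricative | comp) = 0.17] × [0.22] = 0.0374
  p_C = [P(fricative | comp) = 0.33] × [0.06] = 0.0198
  p_D = [P(fricative | comp) = 0.07] × [0.39] = 0.0273
Prior × likelihood for each component:
  π_A·p_A = 0.63 × 0.0154 = 0.009702
  π_B·p_B = 0.16 × 0.0374 = 0.005984
  π_C·p_C = 0.07 × 0.0198 = 0.001386
  π_D·p_D = 0.14 × 0.0273 = 0.003822
Sum: 0.009702 + 0.005984 + 0.001386 + 0.003822 = 0.020894
P(Language B | x₁, x₂) ≈ 0.286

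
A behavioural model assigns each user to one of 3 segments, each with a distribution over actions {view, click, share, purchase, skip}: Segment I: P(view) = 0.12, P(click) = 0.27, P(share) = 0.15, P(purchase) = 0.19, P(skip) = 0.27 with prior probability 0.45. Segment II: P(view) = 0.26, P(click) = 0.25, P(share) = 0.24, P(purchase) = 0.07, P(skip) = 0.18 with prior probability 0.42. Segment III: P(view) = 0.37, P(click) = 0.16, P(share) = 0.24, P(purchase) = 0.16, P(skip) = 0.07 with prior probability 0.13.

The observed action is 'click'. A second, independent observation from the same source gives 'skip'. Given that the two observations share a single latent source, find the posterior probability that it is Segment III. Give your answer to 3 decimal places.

P(component k | x) = π_k·f_k(x) / marginal(x), where marginal(x) = Σ_j π_j·f_j(x).
Since both observations come from the same component, the likelihood for component k is f_k(x₁)·f_k(x₂).
  p_I = [P(click | comp) = 0.27] × [0.27] = 0.0729
  p_II = [P(click | comp) = 0.25] × [0.18] = 0.045
  p_III = [P(click | comp) = 0.16] × [0.07] = 0.0112
Multiply by the mixture weights:
  π_I·p_I = 0.45 × 0.0729 = 0.032805
  π_II·p_II = 0.42 × 0.045 = 0.0189
  π_III·p_III = 0.13 × 0.0112 = 0.001456
Normaliser: 0.032805 + 0.0189 + 0.001456 = 0.053161
P(Segment III | x) ≈ 0.027

0.027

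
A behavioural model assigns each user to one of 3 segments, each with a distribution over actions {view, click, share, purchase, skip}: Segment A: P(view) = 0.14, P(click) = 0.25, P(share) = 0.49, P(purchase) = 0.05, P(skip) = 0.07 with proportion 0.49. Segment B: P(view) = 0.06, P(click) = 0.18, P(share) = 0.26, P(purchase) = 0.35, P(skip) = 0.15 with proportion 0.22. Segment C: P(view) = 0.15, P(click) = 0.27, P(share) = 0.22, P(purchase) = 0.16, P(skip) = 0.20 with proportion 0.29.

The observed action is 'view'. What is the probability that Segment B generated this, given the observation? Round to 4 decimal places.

The responsibility of component k is π_k f_k(x) divided by Σ_j π_j f_j(x).
Component likelihoods at x = 'view':
  p_A = P(view | comp) = 0.14
  p_B = P(view | comp) = 0.06
  p_C = P(view | comp) = 0.15
Unnormalised posteriors:
  π_A·p_A = 0.49 × 0.14 = 0.0686
  π_B·p_B = 0.22 × 0.06 = 0.0132
  π_C·p_C = 0.29 × 0.15 = 0.0435
Normaliser: 0.0686 + 0.0132 + 0.0435 = 0.1253
Responsibility of Segment B: 0.0132 / 0.1253 ≈ 0.1053

0.1053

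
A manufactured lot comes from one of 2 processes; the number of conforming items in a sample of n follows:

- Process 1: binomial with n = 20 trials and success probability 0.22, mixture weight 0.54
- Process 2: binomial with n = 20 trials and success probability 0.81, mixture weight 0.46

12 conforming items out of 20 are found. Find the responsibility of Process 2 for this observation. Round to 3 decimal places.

0.985

The responsibility of component k is π_k f_k(x) divided by Σ_j π_j f_j(x).
Binomial probabilities:
  L_1 = C(20,12)·0.22^12·0.78^8 = 125970·1.2855e-08·0.137011 = 0.000221869
  L_2 = C(20,12)·0.81^12·0.19^8 = 125970·0.0797664·1.69836e-06 = 0.0170654
Multiply by the mixture weights:
  π_1·L_1 = 0.54 × 0.000221869 = 0.000119809
  π_2·L_2 = 0.46 × 0.0170654 = 0.00785008
Evidence: 0.000119809 + 0.00785008 = 0.00796989
P(Process 2 | x) ≈ 0.985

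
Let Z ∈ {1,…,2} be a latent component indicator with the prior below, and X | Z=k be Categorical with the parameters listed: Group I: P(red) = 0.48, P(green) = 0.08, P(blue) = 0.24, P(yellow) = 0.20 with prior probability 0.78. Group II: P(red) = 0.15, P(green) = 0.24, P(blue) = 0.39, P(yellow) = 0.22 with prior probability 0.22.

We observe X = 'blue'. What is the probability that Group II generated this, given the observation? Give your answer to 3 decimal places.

0.314

Posterior ∝ prior × likelihood, so P(k | x) ∝ π_k f_k(x); normalise over all components.
Component likelihoods at x = 'blue':
  L_I = P(blue | comp) = 0.24
  L_II = P(blue | comp) = 0.39
Prior × likelihood for each component:
  π_I·L_I = 0.78 × 0.24 = 0.1872
  π_II·L_II = 0.22 × 0.39 = 0.0858
Denominator: 0.1872 + 0.0858 = 0.273
Responsibility of Group II: 0.0858 / 0.273 ≈ 0.314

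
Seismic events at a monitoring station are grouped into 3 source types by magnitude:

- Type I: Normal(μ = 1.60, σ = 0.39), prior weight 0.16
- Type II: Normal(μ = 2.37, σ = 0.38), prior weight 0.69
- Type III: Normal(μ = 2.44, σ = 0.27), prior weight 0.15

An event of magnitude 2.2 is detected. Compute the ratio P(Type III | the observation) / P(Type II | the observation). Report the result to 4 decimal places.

0.2278

The posterior odds equal the prior odds times the likelihood ratio: (π_i/π_j)·(f_i(x)/f_j(x)).
Normal densities:
  L_I = 0.313247
  L_II = 0.949876
  L_III = 0.995344
Posterior odds = (π_III·L_III) / (π_II·L_II) = (0.15·0.995344) / (0.69·0.949876) = 0.149302 / 0.655414 ≈ 0.2278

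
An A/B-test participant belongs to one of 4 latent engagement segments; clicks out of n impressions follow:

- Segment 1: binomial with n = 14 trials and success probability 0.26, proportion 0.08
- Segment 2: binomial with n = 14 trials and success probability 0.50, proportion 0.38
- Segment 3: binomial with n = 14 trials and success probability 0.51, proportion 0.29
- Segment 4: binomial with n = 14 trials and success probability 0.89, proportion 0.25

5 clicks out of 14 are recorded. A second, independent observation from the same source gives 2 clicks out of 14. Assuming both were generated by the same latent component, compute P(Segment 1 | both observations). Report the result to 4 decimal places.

Posterior ∝ prior × likelihood, so P(k | x) ∝ π_k f_k(x); normalise over all components.
Since both observations come from the same component, the likelihood for component k is f_k(x₁)·f_k(x₂).
  p_1 = [C(14,5)·0.26^5·0.74^9 = 2002·0.00118814·0.0665404 = 0.158276] × [0.16587] = 0.0262534
  p_2 = [C(14,5)·0.50^5·0.50^9 = 2002·0.03125·0.00195312 = 0.122192] × [0.0055542] = 0.000678681
  p_3 = [C(14,5)·0.51^5·0.49^9 = 2002·0.0345025·0.00162841 = 0.112481] × [0.00453456] = 0.000510052
  p_4 = [C(14,5)·0.89^5·0.11^9 = 2002·0.558406·2.35795e-09 = 2.63602e-06] × [2.26221e-10] = 5.96323e-16
Prior × likelihood for each component:
  π_1·p_1 = 0.08 × 0.0262534 = 0.00210027
  π_2·p_2 = 0.38 × 0.000678681 = 0.000257899
  π_3·p_3 = 0.29 × 0.000510052 = 0.000147915
  π_4·p_4 = 0.25 × 5.96323e-16 = 1.49081e-16
Sum: 0.00210027 + 0.000257899 + 0.000147915 + 1.49081e-16 = 0.00250608
P(Segment 1 | data) = 0.00210027 / 0.00250608 ≈ 0.8381

0.8381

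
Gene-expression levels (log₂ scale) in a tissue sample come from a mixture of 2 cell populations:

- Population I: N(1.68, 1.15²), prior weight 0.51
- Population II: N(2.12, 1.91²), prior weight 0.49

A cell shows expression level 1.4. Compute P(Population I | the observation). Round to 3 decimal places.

P(component k | x) = π_k·f_k(x) / marginal(x), where marginal(x) = Σ_j π_j·f_j(x).
Normal densities:
  L_I = 0.336775
  L_II = 0.194545
Prior × likelihood for each component:
  π_I·L_I = 0.51 × 0.336775 = 0.171755
  π_II·L_II = 0.49 × 0.194545 = 0.095327
Denominator: 0.171755 + 0.095327 = 0.267082
P(Population I | 1.4) = 0.171755 / 0.267082 ≈ 0.643

0.643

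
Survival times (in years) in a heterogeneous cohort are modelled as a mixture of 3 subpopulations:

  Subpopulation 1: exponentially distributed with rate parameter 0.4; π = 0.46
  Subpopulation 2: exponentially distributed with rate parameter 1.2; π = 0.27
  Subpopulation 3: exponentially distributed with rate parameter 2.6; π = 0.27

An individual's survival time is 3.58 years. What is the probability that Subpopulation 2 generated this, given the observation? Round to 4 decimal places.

0.0912

By Bayes' theorem, P(k | x) = w_k f_k(x) / Σ_j w_j f_j(x).
Evaluate each component's likelihood at the observed value:
  p_1 = 0.0955323
  p_2 = 0.0163475
  p_3 = 0.000235809
Unnormalised posteriors:
  w_1·p_1 = 0.46 × 0.0955323 = 0.0439449
  w_2·p_2 = 0.27 × 0.0163475 = 0.00441383
  w_3·p_3 = 0.27 × 0.000235809 = 6.36684e-05
Denominator: 0.0439449 + 0.00441383 + 6.36684e-05 = 0.0484224
So the posterior for Subpopulation 2 is 0.00441383 / 0.0484224 ≈ 0.0912.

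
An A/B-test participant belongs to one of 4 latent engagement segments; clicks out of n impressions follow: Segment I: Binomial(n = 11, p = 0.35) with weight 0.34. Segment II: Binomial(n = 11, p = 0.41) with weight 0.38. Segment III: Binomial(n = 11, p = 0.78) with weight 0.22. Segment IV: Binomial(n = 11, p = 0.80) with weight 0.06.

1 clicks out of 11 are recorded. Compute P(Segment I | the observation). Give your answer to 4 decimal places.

P(component k | x) = P(Z=k)·f_k(x) / marginal(x), where marginal(x) = Σ_j P(Z=j)·f_j(x).
Evaluate each component's likelihood at the observed value:
  p_I = C(11,1)·0.35^1·0.65^10 = 11·0.35·0.0134627 = 0.0518316
  p_II = C(11,1)·0.41^1·0.59^10 = 11·0.41·0.00511117 = 0.0230514
  p_III = C(11,1)·0.78^1·0.22^10 = 11·0.78·2.65599e-07 = 2.27884e-06
  p_IV = C(11,1)·0.80^1·0.20^10 = 11·0.8·1.024e-07 = 9.0112e-07
Unnormalised posteriors:
  P(Z=I)·p_I = 0.34 × 0.0518316 = 0.0176227
  P(Z=II)·p_II = 0.38 × 0.0230514 = 0.00875952
  P(Z=III)·p_III = 0.22 × 2.27884e-06 = 5.01345e-07
  P(Z=IV)·p_IV = 0.06 × 9.0112e-07 = 5.40672e-08
Normaliser: 0.0176227 + 0.00875952 + 5.01345e-07 + 5.40672e-08 = 0.0263828
So the posterior for Segment I is 0.0176227 / 0.0263828 ≈ 0.6680.

0.6680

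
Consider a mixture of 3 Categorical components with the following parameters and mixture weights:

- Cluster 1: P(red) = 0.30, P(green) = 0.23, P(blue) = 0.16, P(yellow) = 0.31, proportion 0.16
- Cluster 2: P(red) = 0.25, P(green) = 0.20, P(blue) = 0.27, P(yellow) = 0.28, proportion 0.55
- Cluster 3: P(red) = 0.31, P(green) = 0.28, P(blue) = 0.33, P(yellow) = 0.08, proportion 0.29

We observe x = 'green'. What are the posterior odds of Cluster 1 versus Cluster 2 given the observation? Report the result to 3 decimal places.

0.335

Only the two components matter; the odds are (P(Z=i) f_i(x)) / (P(Z=j) f_j(x)).
Evaluate each component's likelihood at the observed value:
  L_1 = 0.23
  L_2 = 0.2
  L_3 = 0.28
Odds = (0.16/0.55) × (0.23/0.2) = 0.290909 × 1.15 ≈ 0.335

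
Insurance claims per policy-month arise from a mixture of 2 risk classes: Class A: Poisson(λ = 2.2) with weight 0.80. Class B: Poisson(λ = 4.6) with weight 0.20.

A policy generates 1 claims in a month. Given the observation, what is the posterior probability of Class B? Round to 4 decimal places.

Posterior ∝ prior × likelihood, so P(k | x) ∝ π_k f_k(x); normalise over all components.
Component likelihoods at x = 1 claims:
  p_A = e^(−2.2)·2.2^1/1! = 0.243767
  p_B = e^(−4.6)·4.6^1/1! = 0.0462384
Unnormalised posteriors:
  π_A·p_A = 0.80 × 0.243767 = 0.195014
  π_B·p_B = 0.20 × 0.0462384 = 0.00924769
Normaliser: 0.195014 + 0.00924769 = 0.204261
P(Class B | x) ≈ 0.0453

0.0453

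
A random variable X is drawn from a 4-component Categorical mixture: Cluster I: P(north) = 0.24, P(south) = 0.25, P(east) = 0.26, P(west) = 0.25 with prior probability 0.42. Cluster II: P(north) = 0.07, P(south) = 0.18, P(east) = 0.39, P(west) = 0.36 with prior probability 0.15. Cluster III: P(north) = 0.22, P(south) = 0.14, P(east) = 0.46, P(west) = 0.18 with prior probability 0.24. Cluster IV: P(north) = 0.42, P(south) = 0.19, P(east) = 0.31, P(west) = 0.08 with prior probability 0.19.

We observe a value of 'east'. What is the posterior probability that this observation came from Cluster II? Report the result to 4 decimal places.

0.1736

Posterior ∝ prior × likelihood, so P(k | x) ∝ w_k f_k(x); normalise over all components.
Evaluate each component's likelihood at the observed value:
  L_I = 0.26
  L_II = 0.39
  L_III = 0.46
  L_IV = 0.31
Prior × likelihood for each component:
  w_I·L_I = 0.42 × 0.26 = 0.1092
  w_II·L_II = 0.15 × 0.39 = 0.0585
  w_III·L_III = 0.24 × 0.46 = 0.1104
  w_IV·L_IV = 0.19 × 0.31 = 0.0589
Marginal: 0.1092 + 0.0585 + 0.1104 + 0.0589 = 0.337
So the posterior for Cluster II is 0.0585 / 0.337 ≈ 0.1736.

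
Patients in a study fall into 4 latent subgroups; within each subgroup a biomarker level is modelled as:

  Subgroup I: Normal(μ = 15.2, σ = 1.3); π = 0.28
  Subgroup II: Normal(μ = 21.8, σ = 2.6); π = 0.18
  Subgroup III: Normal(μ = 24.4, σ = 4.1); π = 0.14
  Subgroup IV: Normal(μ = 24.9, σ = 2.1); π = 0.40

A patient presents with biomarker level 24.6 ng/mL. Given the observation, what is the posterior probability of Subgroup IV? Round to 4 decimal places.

0.7212

By Bayes' theorem, P(k | x) = π_k f_k(x) / Σ_j π_j f_j(x).
Normal densities:
  L_I = (1/(1.3·√(2π)))·exp(−(24.6−15.2)²/(2·1.3²)) = 0.306879·exp(-26.14201) = 1.3603e-12
  L_II = (1/(2.6·√(2π)))·exp(−(24.6−21.8)²/(2·2.6²)) = 0.153439·exp(-0.57988) = 0.0859206
  L_III = (1/(4.1·√(2π)))·exp(−(24.6−24.4)²/(2·4.1²)) = 0.097303·exp(-0.00119) = 0.0971873
  L_IV = (1/(2.1·√(2π)))·exp(−(24.6−24.9)²/(2·2.1²)) = 0.189973·exp(-0.01020) = 0.188044
Prior × likelihood for each component:
  π_I·L_I = 0.28 × 1.3603e-12 = 3.80884e-13
  π_II·L_II = 0.18 × 0.0859206 = 0.0154657
  π_III·L_III = 0.14 × 0.0971873 = 0.0136062
  π_IV·L_IV = 0.40 × 0.188044 = 0.0752176
Evidence: 3.80884e-13 + 0.0154657 + 0.0136062 + 0.0752176 = 0.104289
P(Subgroup IV | 24.6 ng/mL) = 0.0752176 / 0.104289 ≈ 0.7212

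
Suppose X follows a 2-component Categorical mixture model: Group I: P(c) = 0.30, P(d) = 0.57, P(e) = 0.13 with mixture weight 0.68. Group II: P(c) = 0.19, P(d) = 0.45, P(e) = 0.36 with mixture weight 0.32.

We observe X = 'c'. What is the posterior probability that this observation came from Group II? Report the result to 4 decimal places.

0.2296

Posterior ∝ prior × likelihood, so P(k | x) ∝ w_k f_k(x); normalise over all components.
Evaluate each component's likelihood at the observed value:
  L_I = 0.3
  L_II = 0.19
Multiply by the mixture weights:
  w_I·L_I = 0.68 × 0.3 = 0.204
  w_II·L_II = 0.32 × 0.19 = 0.0608
Marginal: 0.204 + 0.0608 = 0.2648
P(Group II | x) ≈ 0.2296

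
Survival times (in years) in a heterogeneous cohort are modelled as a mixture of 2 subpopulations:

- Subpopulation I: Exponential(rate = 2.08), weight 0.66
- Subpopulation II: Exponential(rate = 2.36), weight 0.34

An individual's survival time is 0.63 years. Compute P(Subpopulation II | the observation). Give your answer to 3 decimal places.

0.329

Posterior ∝ prior × likelihood, so P(k | x) ∝ π_k f_k(x); normalise over all components.
Evaluate each component's likelihood at the observed value:
  f_I = 2.08·e^(−2.08·0.63) = 2.08·e^(−1.3104) = 0.561001
  f_II = 2.36·e^(−2.36·0.63) = 2.36·e^(−1.4868) = 0.533584
Unnormalised posteriors:
  π_I·f_I = 0.66 × 0.561001 = 0.370261
  π_II·f_II = 0.34 × 0.533584 = 0.181419
Evidence: 0.370261 + 0.181419 = 0.551679
P(Subpopulation II | 0.63 years) = 0.181419 / 0.551679 ≈ 0.329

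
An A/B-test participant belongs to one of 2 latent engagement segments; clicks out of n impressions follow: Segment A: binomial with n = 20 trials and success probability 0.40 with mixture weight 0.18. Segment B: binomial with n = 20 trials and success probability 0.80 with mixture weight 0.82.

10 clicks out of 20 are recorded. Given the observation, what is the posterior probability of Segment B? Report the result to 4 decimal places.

0.0732

Apply Bayes' rule: the posterior for each component is proportional to its prior times its likelihood at x.
Binomial probabilities:
  p_A = C(20,10)·0.40^10·0.60^10 = 184756·0.000104858·0.00604662 = 0.117142
  p_B = C(20,10)·0.80^10·0.20^10 = 184756·0.107374·1.024e-07 = 0.00203141
Multiply by the mixture weights:
  P(Z=A)·p_A = 0.18 × 0.117142 = 0.0210855
  P(Z=B)·p_B = 0.82 × 0.00203141 = 0.00166576
Sum: 0.0210855 + 0.00166576 = 0.0227512
So the posterior for Segment B is 0.00166576 / 0.0227512 ≈ 0.0732.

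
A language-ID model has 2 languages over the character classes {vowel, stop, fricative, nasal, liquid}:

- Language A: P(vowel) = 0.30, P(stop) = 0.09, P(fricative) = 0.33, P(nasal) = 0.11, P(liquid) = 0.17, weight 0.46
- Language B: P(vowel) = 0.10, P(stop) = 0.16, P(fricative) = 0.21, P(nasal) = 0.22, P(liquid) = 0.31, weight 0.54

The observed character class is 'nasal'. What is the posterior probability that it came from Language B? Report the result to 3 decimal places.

By Bayes' theorem, P(k | x) = π_k f_k(x) / Σ_j π_j f_j(x).
Component likelihoods at x = 'nasal':
  f_A = P(nasal | comp) = 0.11
  f_B = P(nasal | comp) = 0.22
Prior × likelihood for each component:
  π_A·f_A = 0.46 × 0.11 = 0.0506
  π_B·f_B = 0.54 × 0.22 = 0.1188
Sum: 0.0506 + 0.1188 = 0.1694
P(Language B | data) ≈ 0.701

0.701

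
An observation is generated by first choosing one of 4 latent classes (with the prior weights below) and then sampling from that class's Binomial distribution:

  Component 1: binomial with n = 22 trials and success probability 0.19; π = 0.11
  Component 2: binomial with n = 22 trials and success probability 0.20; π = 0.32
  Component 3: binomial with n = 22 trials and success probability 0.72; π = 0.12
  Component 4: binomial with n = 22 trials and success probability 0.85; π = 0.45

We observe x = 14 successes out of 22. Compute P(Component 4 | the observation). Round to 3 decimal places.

0.206

The responsibility of component k is w_k f_k(x) divided by Σ_j w_j f_j(x).
Evaluate each component's likelihood at the observed value:
  f_1 = C(22,14)·0.19^14·0.81^8 = 319770·7.99007e-11·0.185302 = 4.73444e-06
  f_2 = C(22,14)·0.20^14·0.80^8 = 319770·1.6384e-10·0.167772 = 8.78977e-06
  f_3 = C(22,14)·0.72^14·0.28^8 = 319770·0.0100613·3.77802e-05 = 0.121551
  f_4 = C(22,14)·0.85^14·0.15^8 = 319770·0.10277·2.56289e-07 = 0.00842234
Weight by the priors:
  w_1·f_1 = 0.11 × 4.73444e-06 = 5.20788e-07
  w_2·f_2 = 0.32 × 8.78977e-06 = 2.81273e-06
  w_3·f_3 = 0.12 × 0.121551 = 0.0145861
  w_4·f_4 = 0.45 × 0.00842234 = 0.00379005
Denominator: 5.20788e-07 + 2.81273e-06 + 0.0145861 + 0.00379005 = 0.0183795
P(Component 4 | x) = 0.00379005 / 0.0183795 ≈ 0.206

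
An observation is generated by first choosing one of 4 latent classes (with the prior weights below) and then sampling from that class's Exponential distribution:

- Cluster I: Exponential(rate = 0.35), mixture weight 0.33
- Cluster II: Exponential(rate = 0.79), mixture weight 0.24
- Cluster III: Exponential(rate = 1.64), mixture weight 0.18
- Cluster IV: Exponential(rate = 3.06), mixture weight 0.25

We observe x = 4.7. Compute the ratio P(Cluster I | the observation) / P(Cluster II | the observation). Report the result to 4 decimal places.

Since P(k|x) ∝ w_k f_k(x), the posterior odds are w_i f_i(x) / (w_j f_j(x)).
Evaluate each component's likelihood at the observed value:
  L_I = 0.35·e^(−0.35·4.7) = 0.35·e^(−1.6450) = 0.0675544
  L_II = 0.79·e^(−0.79·4.7) = 0.79·e^(−3.7130) = 0.0192793
  L_III = 1.64·e^(−1.64·4.7) = 1.64·e^(−7.7080) = 0.000736719
  L_IV = 3.06·e^(−3.06·4.7) = 3.06·e^(−14.3820) = 1.73659e-06
0.022293 / 0.00462704 ≈ 4.8180

4.8180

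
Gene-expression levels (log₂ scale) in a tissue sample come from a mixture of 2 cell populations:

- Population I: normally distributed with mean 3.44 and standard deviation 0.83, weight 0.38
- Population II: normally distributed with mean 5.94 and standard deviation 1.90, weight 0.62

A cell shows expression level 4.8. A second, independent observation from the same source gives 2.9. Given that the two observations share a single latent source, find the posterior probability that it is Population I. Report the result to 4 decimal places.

P(component k | x) = P(Z=k)·f_k(x) / marginal(x), where marginal(x) = Σ_j P(Z=j)·f_j(x).
Since both observations come from the same component, the likelihood for component k is f_k(x₁)·f_k(x₂).
  f_I = [0.125552] × [0.388971] = 0.0488359
  f_II = [0.175381] × [0.0583794] = 0.0102387
Multiply by the mixture weights:
  P(Z=I)·f_I = 0.38 × 0.0488359 = 0.0185576
  P(Z=II)·f_II = 0.62 × 0.0102387 = 0.00634797
Marginal: 0.0185576 + 0.00634797 = 0.0249056
Responsibility of Population I: 0.0185576 / 0.0249056 ≈ 0.7451

0.7451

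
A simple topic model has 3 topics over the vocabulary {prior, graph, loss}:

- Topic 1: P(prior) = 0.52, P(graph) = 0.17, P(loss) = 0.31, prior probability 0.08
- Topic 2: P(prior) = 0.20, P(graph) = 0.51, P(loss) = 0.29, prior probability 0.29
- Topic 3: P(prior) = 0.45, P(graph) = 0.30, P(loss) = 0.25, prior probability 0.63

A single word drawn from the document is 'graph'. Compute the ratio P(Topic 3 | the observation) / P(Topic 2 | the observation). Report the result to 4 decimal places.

Posterior odds = (w_i f_i(x)) / (w_j f_j(x)); the normalising sum cancels.
Categorical probabilities:
  L_1 = 0.17
  L_2 = 0.51
  L_3 = 0.3
0.189 / 0.1479 ≈ 1.2779

1.2779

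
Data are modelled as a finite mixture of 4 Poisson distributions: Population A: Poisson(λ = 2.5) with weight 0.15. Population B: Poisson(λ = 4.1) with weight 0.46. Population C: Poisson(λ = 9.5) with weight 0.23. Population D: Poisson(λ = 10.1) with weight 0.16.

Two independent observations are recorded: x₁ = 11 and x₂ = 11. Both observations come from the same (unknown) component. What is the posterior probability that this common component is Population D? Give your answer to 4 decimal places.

0.4461

Posterior ∝ prior × likelihood, so P(k | x) ∝ π_k f_k(x); normalise over all components.
Since both observations come from the same component, the likelihood for component k is f_k(x₁)·f_k(x₂).
  f_A = [4.90285e-05] × [4.90285e-05] = 2.40379e-09
  f_B = [0.00228486] × [0.00228486] = 5.22058e-06
  f_C = [0.106661] × [0.106661] = 0.0113766
  f_D = [0.114817] × [0.114817] = 0.0131829
Prior × likelihood for each component:
  π_A·f_A = 0.15 × 2.40379e-09 = 3.60568e-10
  π_B·f_B = 0.46 × 5.22058e-06 = 2.40147e-06
  π_C·f_C = 0.23 × 0.0113766 = 0.00261662
  π_D·f_D = 0.16 × 0.0131829 = 0.00210926
Marginal: 3.60568e-10 + 2.40147e-06 + 0.00261662 + 0.00210926 = 0.00472828
So the posterior for Population D is 0.00210926 / 0.00472828 ≈ 0.4461.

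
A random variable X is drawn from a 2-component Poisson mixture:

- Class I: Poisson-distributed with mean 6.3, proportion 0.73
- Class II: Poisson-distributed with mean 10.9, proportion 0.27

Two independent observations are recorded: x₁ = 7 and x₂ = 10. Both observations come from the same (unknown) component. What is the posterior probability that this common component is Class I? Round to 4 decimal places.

By Bayes' theorem, P(k | x) = π_k f_k(x) / Σ_j π_j f_j(x).
Since both observations come from the same component, the likelihood for component k is f_k(x₁)·f_k(x₂).
  L_I = [0.143515] × [0.0498411] = 0.00715295
  L_II = [0.0669492] × [0.120418] = 0.0080619
Weight by the priors:
  π_I·L_I = 0.73 × 0.00715295 = 0.00522165
  π_II·L_II = 0.27 × 0.0080619 = 0.00217671
Sum: 0.00522165 + 0.00217671 = 0.00739837
Responsibility of Class I: 0.00522165 / 0.00739837 ≈ 0.7058

0.7058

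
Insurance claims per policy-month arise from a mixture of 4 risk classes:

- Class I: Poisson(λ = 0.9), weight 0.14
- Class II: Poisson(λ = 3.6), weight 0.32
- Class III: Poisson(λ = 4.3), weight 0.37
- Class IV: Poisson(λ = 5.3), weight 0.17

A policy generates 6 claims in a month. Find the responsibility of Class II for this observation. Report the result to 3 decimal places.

0.273

Posterior ∝ prior × likelihood, so P(k | x) ∝ π_k f_k(x); normalise over all components.
Evaluate each component's likelihood at the observed value:
  L_I = 0.000300094
  L_II = 0.0826081
  L_III = 0.119127
  L_IV = 0.15366
Unnormalised posteriors:
  π_I·L_I = 0.14 × 0.000300094 = 4.20132e-05
  π_II·L_II = 0.32 × 0.0826081 = 0.0264346
  π_III·L_III = 0.37 × 0.119127 = 0.0440772
  π_IV·L_IV = 0.17 × 0.15366 = 0.0261223
Evidence: 4.20132e-05 + 0.0264346 + 0.0440772 + 0.0261223 = 0.096676
Responsibility of Class II: 0.0264346 / 0.096676 ≈ 0.273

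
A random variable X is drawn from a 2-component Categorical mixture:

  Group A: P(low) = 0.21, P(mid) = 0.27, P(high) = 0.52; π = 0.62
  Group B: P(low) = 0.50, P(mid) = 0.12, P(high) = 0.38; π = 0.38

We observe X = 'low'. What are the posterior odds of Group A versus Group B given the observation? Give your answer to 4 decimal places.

The posterior odds equal the prior odds times the likelihood ratio: (π_i/π_j)·(f_i(x)/f_j(x)).
Categorical probabilities:
  f_A = 0.21
  f_B = 0.5
Posterior odds = (π_A·f_A) / (π_B·f_B) = (0.62·0.21) / (0.38·0.5) = 0.1302 / 0.19 ≈ 0.6853

0.6853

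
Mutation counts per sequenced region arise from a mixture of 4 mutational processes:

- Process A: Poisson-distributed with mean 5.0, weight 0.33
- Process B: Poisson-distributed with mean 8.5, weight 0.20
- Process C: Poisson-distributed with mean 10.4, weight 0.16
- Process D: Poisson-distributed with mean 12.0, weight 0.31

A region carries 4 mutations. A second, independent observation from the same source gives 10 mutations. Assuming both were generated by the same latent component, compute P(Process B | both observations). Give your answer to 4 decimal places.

P(component k | x) = π_k·f_k(x) / marginal(x), where marginal(x) = Σ_j π_j·f_j(x).
Since both observations come from the same component, the likelihood for component k is f_k(x₁)·f_k(x₂).
  p_A = [e^(−5.0)·5.0^4/4! = 0.175467] × [0.0181328] = 0.00318171
  p_B = [e^(−8.5)·8.5^4/4! = 0.0442549] × [0.110388] = 0.00488522
  p_C = [e^(−10.4)·10.4^4/4! = 0.014834] × [0.124139] = 0.00184148
  p_D = [e^(−12.0)·12.0^4/4! = 0.0053086] × [0.104837] = 0.000556539
Weight by the priors:
  π_A·p_A = 0.33 × 0.00318171 = 0.00104997
  π_B·p_B = 0.20 × 0.00488522 = 0.000977045
  π_C·p_C = 0.16 × 0.00184148 = 0.000294637
  π_D·p_D = 0.31 × 0.000556539 = 0.000172527
Normaliser: 0.00104997 + 0.000977045 + 0.000294637 + 0.000172527 = 0.00249417
P(Process B | x) ≈ 0.3917

0.3917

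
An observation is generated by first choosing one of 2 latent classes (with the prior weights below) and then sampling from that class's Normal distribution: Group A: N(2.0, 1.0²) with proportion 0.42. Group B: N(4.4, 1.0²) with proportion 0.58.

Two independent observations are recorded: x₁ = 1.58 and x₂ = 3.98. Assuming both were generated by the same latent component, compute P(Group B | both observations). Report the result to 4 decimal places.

0.1554

Apply Bayes' rule: the posterior for each component is proportional to its prior times its likelihood at x.
Since both observations come from the same component, the likelihood for component k is f_k(x₁)·f_k(x₂).
  p_A = [(1/(1.0·√(2π)))·exp(−(1.58−2.0)²/(2·1.0²)) = 0.398942·exp(-0.08820) = 0.365263] × [0.0561831] = 0.0205216
  p_B = [(1/(1.0·√(2π)))·exp(−(1.58−4.4)²/(2·1.0²)) = 0.398942·exp(-3.97620) = 0.00748287] × [0.365263] = 0.00273321
Prior × likelihood for each component:
  P(Z=A)·p_A = 0.42 × 0.0205216 = 0.00861907
  P(Z=B)·p_B = 0.58 × 0.00273321 = 0.00158526
Evidence: 0.00861907 + 0.00158526 = 0.0102043
Responsibility of Group B: 0.00158526 / 0.0102043 ≈ 0.1554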